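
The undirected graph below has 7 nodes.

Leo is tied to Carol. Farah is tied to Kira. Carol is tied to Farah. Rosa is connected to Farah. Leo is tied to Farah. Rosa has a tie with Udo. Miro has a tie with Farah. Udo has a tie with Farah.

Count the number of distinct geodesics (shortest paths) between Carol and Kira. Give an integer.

1

The shortest distance is 2, and the only length-2 path is Carol–Farah–Kira. So there is exactly 1 shortest path.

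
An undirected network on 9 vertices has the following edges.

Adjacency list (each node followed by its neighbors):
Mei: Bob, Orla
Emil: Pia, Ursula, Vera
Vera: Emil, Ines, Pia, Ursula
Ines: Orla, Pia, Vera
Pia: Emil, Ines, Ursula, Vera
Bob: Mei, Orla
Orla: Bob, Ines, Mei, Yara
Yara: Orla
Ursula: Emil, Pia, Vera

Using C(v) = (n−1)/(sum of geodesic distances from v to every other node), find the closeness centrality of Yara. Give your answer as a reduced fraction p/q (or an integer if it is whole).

Distances from Yara: Bob:2, Emil:4, Ines:2, Mei:2, Orla:1, Pia:3, Ursula:4, Vera:3. Sum = 21.
n = 9, so closeness = 8/21.

8/21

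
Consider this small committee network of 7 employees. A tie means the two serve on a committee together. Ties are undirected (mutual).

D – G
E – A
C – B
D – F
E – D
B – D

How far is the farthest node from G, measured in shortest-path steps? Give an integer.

Distances from G: A:3, B:2, C:3, D:1, E:2, F:2.
The largest is 3 (to C and A), so the eccentricity of G is 3.

3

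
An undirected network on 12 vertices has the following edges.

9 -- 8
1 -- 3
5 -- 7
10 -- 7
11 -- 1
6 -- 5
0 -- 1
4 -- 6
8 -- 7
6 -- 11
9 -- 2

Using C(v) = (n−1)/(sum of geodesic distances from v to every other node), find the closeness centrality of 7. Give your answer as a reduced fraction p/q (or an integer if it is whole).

11/30

Distances from 7: 0:5, 1:4, 2:3, 3:5, 4:3, 5:1, 6:2, 8:1, 9:2, 10:1, 11:3. Sum = 30.
n = 12, so closeness = 11/30.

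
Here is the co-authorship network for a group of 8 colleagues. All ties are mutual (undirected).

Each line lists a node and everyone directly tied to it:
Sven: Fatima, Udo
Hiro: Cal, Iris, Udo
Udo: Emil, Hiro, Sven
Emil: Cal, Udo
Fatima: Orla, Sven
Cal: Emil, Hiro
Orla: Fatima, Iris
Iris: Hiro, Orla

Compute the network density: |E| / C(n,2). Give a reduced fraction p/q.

There are 9 edges and 8 nodes, so the maximum possible is C(8,2) = 28.
Density = 9/28.

9/28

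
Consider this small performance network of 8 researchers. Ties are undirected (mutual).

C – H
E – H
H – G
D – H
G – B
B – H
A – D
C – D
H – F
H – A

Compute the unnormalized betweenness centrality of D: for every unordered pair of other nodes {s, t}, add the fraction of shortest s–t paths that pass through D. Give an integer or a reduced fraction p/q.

Pairs whose geodesics pass through D — C–A: 1/2.
All other pairs contribute 0.
Summing the contributions gives betweenness(D) = 1/2.

1/2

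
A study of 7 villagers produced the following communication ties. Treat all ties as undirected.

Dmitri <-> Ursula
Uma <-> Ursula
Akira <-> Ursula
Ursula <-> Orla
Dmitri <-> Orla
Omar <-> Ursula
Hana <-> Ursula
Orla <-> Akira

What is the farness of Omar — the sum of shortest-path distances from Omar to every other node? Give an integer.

11

Distances from Omar: Akira:2, Dmitri:2, Hana:2, Orla:2, Uma:2, Ursula:1.
Sum = 2 + 2 + 2 + 2 + 2 + 1 = 11.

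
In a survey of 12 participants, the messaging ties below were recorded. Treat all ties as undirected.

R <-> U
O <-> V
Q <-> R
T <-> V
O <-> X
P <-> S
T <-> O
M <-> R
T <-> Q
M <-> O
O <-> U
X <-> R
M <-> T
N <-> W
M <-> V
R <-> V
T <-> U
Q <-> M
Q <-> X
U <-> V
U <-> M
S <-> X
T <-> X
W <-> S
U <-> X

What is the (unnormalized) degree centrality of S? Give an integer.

S is directly tied to P, W, and X. That is 3 neighbors, so the degree of S is 3.

3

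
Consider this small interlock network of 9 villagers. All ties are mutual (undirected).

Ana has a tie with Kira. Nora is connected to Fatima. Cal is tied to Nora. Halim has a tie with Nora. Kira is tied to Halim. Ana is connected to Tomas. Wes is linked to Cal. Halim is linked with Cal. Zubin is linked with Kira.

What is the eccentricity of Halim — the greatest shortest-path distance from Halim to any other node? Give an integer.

Distances from Halim: Ana:2, Cal:1, Fatima:2, Kira:1, Nora:1, Tomas:3, Wes:2, Zubin:2.
The largest is 3 (to Tomas), so the eccentricity of Halim is 3.

3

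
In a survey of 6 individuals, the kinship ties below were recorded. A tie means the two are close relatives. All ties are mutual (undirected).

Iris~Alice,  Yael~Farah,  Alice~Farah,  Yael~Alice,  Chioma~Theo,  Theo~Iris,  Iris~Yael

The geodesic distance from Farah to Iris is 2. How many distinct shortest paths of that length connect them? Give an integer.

2

The shortest distance is 2. The length-2 paths are: Farah–Alice–Iris; Farah–Yael–Iris.
That gives 2 distinct shortest paths.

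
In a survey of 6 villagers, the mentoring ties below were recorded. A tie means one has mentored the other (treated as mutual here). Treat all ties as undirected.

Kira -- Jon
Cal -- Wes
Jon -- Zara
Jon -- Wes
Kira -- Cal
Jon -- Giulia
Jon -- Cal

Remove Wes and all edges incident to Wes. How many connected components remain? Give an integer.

1

Wes's neighbors (Cal and Jon) remain reachable from one another through other ties, so the rest of the network stays in one piece.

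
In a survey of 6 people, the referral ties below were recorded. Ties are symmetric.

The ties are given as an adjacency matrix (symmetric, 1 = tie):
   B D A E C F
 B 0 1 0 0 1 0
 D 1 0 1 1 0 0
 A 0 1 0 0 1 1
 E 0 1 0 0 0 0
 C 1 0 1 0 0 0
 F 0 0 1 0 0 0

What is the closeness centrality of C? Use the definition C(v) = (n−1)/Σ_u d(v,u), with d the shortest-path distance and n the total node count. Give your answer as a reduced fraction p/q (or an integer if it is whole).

Distances from C: A:1, B:1, D:2, E:3, F:2. Sum = 9.
n = 6, so closeness = 5/9.

5/9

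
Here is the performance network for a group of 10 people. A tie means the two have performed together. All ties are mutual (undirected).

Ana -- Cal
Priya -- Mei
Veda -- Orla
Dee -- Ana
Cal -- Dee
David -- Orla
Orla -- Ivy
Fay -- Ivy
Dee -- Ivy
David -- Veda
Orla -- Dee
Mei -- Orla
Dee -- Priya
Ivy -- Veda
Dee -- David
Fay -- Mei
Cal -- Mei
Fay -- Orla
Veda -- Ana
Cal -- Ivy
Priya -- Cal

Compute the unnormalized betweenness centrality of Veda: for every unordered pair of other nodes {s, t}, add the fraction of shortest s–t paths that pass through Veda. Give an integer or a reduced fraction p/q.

Pairs whose geodesics pass through Veda — Orla–Ana: 1/2; Ana–Fay: 2/6; Ana–Ivy: 1/3; Ana–David: 1/2; Ivy–David: 1/3.
All other pairs contribute 0.
Summing the contributions gives betweenness(Veda) = 2.

2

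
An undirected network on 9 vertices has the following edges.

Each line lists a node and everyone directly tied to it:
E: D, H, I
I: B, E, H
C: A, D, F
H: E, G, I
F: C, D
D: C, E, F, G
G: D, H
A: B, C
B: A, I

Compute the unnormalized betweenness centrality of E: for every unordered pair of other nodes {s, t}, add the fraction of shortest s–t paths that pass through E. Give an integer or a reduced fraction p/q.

Pairs whose geodesics pass through E — B–D: 1/2; I–D: 1; I–F: 1; I–C: 1/2; H–D: 1/2; H–F: 1/2; H–C: 1/2.
All other pairs contribute 0.
Summing the contributions gives betweenness(E) = 9/2.

9/2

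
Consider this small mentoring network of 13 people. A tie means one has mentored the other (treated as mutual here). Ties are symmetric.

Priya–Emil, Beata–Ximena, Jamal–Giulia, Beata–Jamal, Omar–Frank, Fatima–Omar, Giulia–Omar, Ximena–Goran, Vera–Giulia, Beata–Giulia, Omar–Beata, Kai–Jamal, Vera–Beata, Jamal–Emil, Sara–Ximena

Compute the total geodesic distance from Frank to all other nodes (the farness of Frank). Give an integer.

Distances from Frank: Beata:2, Emil:4, Fatima:2, Giulia:2, Goran:4, Jamal:3, Kai:4, Omar:1, Priya:5, Sara:4, Vera:3, Ximena:3.
Sum = 2 + 4 + 2 + 2 + 4 + 3 + 4 + 1 + 5 + 4 + 3 + 3 = 37.

37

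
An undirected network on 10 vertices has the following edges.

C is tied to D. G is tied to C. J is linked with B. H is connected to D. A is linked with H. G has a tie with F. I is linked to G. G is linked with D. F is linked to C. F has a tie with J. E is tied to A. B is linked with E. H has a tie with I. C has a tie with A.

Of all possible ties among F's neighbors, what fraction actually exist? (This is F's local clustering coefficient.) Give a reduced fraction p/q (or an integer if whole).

F's neighbors: C, G, and J (k = 3).
Possible neighbor pairs: C(3,2) = 3. Edges among them: C–G → e = 1.
Clustering(F) = 1/3.

1/3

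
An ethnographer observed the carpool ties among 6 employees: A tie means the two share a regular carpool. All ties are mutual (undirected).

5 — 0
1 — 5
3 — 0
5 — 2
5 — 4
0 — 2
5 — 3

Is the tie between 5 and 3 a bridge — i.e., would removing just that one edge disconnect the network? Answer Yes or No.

No

Even without that edge, 5 still reaches 3 via 5 – 0 – 3, so the network stays connected. Not a bridge.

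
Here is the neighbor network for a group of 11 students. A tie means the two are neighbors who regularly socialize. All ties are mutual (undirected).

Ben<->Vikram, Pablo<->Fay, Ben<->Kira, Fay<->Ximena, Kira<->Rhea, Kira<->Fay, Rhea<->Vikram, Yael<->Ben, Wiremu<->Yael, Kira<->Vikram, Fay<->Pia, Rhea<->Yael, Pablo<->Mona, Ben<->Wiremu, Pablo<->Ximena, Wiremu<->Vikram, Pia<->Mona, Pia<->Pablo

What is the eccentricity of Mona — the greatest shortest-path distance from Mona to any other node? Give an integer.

Distances from Mona: Ben:4, Fay:2, Kira:3, Pablo:1, Pia:1, Rhea:4, Vikram:4, Wiremu:5, Ximena:2, Yael:5.
The largest is 5 (to Wiremu and Yael), so the eccentricity of Mona is 5.

5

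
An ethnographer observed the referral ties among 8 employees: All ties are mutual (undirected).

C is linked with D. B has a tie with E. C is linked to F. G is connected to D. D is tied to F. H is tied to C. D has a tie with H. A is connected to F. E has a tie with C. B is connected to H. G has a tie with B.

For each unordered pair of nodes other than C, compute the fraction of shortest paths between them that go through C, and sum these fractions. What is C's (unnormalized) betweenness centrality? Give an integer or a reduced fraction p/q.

Pairs whose geodesics pass through C — D–E: 1; F–E: 1; F–H: 1/2; F–B: 2/4; E–H: 1/2; E–A: 1; H–A: 1/2; A–B: 2/4.
All other pairs contribute 0.
Summing the contributions gives betweenness(C) = 11/2.

11/2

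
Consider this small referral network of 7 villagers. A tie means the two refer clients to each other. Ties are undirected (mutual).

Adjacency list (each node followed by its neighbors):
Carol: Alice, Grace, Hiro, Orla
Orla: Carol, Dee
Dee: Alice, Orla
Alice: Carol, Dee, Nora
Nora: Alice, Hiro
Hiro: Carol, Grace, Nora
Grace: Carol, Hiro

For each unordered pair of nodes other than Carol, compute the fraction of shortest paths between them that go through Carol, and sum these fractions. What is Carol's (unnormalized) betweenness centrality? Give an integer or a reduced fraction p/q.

19/3

Pairs whose geodesics pass through Carol — Orla–Alice: 1/2; Orla–Nora: 2/3; Orla–Hiro: 1; Orla–Grace: 1; Dee–Hiro: 2/3; Dee–Grace: 2/2; Alice–Hiro: 1/2; Alice–Grace: 1.
All other pairs contribute 0.
Summing the contributions gives betweenness(Carol) = 19/3.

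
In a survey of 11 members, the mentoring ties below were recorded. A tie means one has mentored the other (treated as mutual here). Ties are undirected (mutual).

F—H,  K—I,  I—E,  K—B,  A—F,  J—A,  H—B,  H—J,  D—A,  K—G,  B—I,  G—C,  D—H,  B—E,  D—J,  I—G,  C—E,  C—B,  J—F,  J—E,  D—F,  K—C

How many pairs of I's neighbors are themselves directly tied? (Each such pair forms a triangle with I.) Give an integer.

3

I's neighbors: B, E, G, and K.
Neighbor pairs that are themselves tied: I–B–E; I–B–K; I–G–K. Each forms one triangle with I, for 3 in total.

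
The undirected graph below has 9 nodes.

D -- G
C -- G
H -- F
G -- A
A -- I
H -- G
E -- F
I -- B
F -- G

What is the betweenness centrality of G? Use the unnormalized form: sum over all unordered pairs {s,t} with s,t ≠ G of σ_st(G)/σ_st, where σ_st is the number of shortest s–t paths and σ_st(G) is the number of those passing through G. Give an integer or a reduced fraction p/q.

Pairs whose geodesics pass through G — C–F: 1; C–A: 1; C–E: 1; C–H: 1; C–B: 1; C–D: 1; C–I: 1; F–A: 1; F–B: 1; F–D: 1; F–I: 1; A–E: 1; A–H: 1; A–D: 1 … (+8 more pairs).
All other pairs contribute 0.
Summing the contributions gives betweenness(G) = 22.

22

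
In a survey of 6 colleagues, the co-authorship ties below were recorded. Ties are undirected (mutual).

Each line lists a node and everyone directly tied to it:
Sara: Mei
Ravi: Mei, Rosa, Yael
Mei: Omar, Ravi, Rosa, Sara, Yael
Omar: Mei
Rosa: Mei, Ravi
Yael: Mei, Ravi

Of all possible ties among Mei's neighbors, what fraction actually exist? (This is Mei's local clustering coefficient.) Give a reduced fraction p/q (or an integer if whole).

Mei's neighbors: Omar, Ravi, Rosa, Sara, and Yael (k = 5).
Possible neighbor pairs: C(5,2) = 10. Edges among them: Ravi–Rosa, Ravi–Yael → e = 2.
Clustering(Mei) = 2/10 = 1/5.

1/5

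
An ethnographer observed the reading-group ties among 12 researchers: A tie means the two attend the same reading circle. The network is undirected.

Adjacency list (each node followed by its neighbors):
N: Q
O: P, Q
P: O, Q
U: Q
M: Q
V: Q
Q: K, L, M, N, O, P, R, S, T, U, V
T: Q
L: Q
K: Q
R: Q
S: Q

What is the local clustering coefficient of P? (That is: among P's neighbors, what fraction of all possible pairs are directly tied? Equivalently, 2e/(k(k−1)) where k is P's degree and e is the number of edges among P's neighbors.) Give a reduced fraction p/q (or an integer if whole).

P's neighbors: O and Q (k = 2).
Possible neighbor pairs: C(2,2) = 1. Edges among them: O–Q → e = 1.
Clustering(P) = 1/1.

1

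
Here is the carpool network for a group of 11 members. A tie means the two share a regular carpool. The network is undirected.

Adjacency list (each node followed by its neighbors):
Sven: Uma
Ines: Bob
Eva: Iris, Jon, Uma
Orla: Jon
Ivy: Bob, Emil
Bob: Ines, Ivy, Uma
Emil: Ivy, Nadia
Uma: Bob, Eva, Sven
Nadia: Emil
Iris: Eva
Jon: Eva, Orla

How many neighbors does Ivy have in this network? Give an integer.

2

Ivy is directly tied to Bob and Emil. That is 2 neighbors, so the degree of Ivy is 2.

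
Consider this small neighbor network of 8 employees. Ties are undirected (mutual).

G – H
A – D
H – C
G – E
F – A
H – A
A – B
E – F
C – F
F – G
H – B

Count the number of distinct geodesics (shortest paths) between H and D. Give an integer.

1

The shortest distance is 2, and the only length-2 path is H–A–D. So there is exactly 1 shortest path.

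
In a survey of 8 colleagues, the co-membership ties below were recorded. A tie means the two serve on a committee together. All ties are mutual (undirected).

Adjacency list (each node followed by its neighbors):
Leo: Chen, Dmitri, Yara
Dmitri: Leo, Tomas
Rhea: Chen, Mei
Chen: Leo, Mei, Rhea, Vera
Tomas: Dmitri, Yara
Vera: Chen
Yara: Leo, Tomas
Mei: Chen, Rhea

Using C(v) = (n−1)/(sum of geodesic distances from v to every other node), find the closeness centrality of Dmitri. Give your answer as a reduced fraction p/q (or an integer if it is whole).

7/15

Distances from Dmitri: Chen:2, Leo:1, Mei:3, Rhea:3, Tomas:1, Vera:3, Yara:2. Sum = 15.
n = 8, so closeness = 7/15.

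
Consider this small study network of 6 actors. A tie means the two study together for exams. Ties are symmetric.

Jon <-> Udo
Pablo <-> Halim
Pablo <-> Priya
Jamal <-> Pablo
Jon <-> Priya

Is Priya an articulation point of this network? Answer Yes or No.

Yes

Removing Priya leaves {Jon and Udo} with no path to {Halim, Jamal, and Pablo}, so the network splits into 2 components. Priya is a cut vertex.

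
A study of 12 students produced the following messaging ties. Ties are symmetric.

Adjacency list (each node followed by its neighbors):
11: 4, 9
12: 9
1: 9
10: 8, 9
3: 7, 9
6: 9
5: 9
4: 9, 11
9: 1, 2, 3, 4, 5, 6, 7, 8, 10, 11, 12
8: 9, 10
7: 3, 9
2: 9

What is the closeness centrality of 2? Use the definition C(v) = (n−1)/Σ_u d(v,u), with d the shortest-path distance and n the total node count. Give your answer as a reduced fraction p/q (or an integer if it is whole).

Distances from 2: 1:2, 3:2, 4:2, 5:2, 6:2, 7:2, 8:2, 9:1, 10:2, 11:2, 12:2. Sum = 21.
n = 12, so closeness = 11/21.

11/21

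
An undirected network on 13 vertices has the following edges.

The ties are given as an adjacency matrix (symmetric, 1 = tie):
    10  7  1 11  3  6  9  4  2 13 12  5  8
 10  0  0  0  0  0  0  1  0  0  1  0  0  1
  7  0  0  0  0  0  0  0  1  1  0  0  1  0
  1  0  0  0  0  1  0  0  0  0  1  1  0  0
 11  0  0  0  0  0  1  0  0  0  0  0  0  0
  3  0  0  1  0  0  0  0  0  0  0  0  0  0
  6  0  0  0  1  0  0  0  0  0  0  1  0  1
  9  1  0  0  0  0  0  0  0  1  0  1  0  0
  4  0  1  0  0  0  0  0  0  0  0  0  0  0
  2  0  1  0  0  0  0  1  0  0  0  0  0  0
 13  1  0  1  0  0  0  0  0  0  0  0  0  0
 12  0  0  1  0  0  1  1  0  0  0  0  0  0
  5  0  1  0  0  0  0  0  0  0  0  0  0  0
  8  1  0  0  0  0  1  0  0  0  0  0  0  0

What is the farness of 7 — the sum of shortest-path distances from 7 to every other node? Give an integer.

Distances from 7: 1:4, 2:1, 3:5, 4:1, 5:1, 6:4, 8:4, 9:2, 10:3, 11:5, 12:3, 13:4.
Sum = 4 + 1 + 5 + 1 + 1 + 4 + 4 + 2 + 3 + 5 + 3 + 4 = 37.

37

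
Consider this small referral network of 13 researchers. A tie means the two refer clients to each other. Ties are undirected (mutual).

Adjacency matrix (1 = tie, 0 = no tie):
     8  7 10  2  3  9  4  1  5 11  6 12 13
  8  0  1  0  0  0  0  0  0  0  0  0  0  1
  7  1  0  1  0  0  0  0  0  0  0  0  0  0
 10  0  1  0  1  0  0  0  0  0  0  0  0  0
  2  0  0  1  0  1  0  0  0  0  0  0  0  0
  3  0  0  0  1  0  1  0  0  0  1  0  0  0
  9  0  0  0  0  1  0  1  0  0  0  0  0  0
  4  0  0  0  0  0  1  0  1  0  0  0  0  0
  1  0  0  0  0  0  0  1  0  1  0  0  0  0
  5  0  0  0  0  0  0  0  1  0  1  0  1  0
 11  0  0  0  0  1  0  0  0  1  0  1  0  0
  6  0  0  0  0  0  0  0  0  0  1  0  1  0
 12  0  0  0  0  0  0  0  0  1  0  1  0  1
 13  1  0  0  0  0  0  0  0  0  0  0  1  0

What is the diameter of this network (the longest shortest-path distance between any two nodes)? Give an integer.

5

Eccentricity of each node (its greatest distance to any other): 1:5, 2:4, 3:4, 4:5, 5:4, 6:4, 7:5, 8:5, 9:5, 10:5, 11:4, 12:4, 13:5.
The maximum eccentricity is 5, realized for instance by the pair 8–9 via 8 – 7 – 10 – 2 – 3 – 9. So the diameter is 5.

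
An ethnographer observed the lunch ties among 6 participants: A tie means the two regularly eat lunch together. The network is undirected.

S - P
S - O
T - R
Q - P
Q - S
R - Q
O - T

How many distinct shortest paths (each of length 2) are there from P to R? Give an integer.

The shortest distance is 2, and the only length-2 path is P–Q–R. So there is exactly 1 shortest path.

1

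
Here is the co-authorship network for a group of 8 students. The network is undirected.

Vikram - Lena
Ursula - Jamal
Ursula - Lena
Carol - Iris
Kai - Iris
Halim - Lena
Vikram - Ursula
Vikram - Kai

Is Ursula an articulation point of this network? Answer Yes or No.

Removing Ursula leaves {Carol, Halim, Iris, Kai, Lena, and Vikram} with no path to {Jamal}, so the network splits into 2 components. Ursula is a cut vertex.

Yes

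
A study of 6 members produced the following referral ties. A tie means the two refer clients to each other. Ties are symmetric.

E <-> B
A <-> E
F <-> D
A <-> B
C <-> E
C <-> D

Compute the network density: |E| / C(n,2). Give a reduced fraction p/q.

2/5

There are 6 edges and 6 nodes, so the maximum possible is C(6,2) = 15.
Density = 6/15 = 2/5.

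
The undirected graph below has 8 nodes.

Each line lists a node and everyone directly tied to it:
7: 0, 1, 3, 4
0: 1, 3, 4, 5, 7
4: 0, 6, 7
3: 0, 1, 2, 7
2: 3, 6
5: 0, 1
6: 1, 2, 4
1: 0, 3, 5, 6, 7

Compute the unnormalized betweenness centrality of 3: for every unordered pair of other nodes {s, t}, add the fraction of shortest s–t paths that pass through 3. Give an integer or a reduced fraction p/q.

19/6

Pairs whose geodesics pass through 3 — 5–2: 2/3; 7–2: 1; 0–2: 1; 2–1: 1/2.
All other pairs contribute 0.
Summing the contributions gives betweenness(3) = 19/6.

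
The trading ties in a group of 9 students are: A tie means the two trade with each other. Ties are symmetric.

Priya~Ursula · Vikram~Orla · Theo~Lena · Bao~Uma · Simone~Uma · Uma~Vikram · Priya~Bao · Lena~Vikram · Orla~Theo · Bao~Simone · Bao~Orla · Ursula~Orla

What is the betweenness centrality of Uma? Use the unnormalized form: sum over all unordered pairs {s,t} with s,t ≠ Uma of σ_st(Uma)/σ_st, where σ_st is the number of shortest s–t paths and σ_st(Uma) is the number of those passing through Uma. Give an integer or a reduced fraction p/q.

Pairs whose geodesics pass through Uma — Bao–Vikram: 1/2; Bao–Lena: 1/3; Simone–Vikram: 1; Simone–Lena: 1; Vikram–Priya: 1/3; Lena–Priya: 1/5.
All other pairs contribute 0.
Summing the contributions gives betweenness(Uma) = 101/30.

101/30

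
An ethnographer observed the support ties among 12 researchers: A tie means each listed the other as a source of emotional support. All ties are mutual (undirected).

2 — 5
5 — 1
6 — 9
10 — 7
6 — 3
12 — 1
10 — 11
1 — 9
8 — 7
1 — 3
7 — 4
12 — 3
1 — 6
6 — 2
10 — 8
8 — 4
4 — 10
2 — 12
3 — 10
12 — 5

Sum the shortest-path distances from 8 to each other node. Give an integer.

28

Distances from 8: 1:3, 2:4, 3:2, 4:1, 5:4, 6:3, 7:1, 9:4, 10:1, 11:2, 12:3.
Sum = 3 + 4 + 2 + 1 + 4 + 3 + 1 + 4 + 1 + 2 + 3 = 28.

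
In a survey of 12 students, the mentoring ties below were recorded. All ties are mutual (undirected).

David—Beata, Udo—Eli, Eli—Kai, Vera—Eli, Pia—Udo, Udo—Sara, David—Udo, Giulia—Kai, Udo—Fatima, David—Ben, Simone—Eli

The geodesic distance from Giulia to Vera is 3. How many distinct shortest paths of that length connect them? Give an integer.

1

The shortest distance is 3, and the only length-3 path is Giulia–Kai–Eli–Vera. So there is exactly 1 shortest path.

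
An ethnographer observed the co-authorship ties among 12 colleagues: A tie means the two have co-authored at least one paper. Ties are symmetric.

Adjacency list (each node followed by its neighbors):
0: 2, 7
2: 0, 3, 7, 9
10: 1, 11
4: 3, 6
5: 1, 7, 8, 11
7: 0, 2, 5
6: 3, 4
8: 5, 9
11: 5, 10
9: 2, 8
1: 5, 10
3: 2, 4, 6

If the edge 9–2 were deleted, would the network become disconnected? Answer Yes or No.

No

Even without that edge, 9 still reaches 2 via 9 – 8 – 5 – 7 – 2, so the network stays connected. Not a bridge.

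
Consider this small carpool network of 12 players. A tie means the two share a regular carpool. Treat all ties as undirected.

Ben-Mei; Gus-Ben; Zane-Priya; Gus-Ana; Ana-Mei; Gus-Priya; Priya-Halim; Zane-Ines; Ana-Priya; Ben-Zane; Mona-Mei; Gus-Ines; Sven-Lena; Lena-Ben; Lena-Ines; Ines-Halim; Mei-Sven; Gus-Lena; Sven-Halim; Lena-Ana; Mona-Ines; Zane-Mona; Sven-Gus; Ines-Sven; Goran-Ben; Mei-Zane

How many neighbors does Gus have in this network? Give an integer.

6

Gus is directly tied to Ana, Ben, Ines, Lena, Priya, and Sven. That is 6 neighbors, so the degree of Gus is 6.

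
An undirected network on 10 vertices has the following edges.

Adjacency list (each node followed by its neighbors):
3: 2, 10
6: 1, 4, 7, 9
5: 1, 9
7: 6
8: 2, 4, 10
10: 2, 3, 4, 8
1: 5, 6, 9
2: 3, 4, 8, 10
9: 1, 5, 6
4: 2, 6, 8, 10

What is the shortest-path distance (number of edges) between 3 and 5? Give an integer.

5

One shortest route is 3 – 10 – 4 – 6 – 1 – 5, which uses 5 edges, and at distance 4 from 3 we only reach {1, 7, 9}, which does not include 5. So d(3,5) = 5.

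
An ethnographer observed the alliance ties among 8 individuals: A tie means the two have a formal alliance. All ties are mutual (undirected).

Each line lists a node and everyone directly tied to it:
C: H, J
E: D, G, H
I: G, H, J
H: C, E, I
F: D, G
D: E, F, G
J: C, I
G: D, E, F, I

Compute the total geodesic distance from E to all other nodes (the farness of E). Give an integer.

12

Distances from E: C:2, D:1, F:2, G:1, H:1, I:2, J:3.
Sum = 2 + 1 + 2 + 1 + 1 + 2 + 3 = 12.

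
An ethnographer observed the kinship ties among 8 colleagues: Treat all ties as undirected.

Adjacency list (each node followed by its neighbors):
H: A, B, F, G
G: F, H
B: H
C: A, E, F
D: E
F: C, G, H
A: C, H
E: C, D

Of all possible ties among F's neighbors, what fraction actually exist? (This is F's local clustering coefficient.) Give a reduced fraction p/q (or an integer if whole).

1/3

F's neighbors: C, G, and H (k = 3).
Possible neighbor pairs: C(3,2) = 3. Edges among them: G–H → e = 1.
Clustering(F) = 1/3.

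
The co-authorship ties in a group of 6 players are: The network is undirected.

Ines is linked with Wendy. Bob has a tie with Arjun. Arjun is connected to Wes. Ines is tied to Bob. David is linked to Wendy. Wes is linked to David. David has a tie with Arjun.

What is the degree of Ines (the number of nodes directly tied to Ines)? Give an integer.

Ines is directly tied to Bob and Wendy. That is 2 neighbors, so the degree of Ines is 2.

2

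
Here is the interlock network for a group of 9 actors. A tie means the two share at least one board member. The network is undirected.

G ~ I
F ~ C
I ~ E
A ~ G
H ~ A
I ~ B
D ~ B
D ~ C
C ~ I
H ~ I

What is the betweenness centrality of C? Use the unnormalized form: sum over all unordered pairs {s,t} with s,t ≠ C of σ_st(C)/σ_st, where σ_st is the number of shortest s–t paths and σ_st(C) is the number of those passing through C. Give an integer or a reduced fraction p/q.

Pairs whose geodesics pass through C — B–F: 2/2; G–F: 1; G–D: 1/2; F–A: 2/2; F–H: 1; F–I: 1; F–D: 1; F–E: 1; A–D: 2/4; H–D: 1/2; I–D: 1/2; D–E: 1/2.
All other pairs contribute 0.
Summing the contributions gives betweenness(C) = 19/2.

19/2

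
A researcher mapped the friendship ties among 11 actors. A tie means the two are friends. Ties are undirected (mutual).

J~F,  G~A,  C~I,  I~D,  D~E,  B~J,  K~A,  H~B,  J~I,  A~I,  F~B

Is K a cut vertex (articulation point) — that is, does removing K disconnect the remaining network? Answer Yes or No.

No

Even without K, every remaining node can still reach every other (the residual graph is connected), so K is not a cut vertex.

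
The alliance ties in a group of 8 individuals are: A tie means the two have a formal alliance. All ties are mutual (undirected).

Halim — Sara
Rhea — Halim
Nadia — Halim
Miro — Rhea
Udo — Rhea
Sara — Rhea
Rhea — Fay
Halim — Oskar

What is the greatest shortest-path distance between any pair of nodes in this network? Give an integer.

Eccentricity of each node (its greatest distance to any other): Fay:3, Halim:2, Miro:3, Nadia:3, Oskar:3, Rhea:2, Sara:2, Udo:3.
The maximum eccentricity is 3, realized for instance by the pair Oskar–Fay via Oskar – Halim – Rhea – Fay. So the diameter is 3.

3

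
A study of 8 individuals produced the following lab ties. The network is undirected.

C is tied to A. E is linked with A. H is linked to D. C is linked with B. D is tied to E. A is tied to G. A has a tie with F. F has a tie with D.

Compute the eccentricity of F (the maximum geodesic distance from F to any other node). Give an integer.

3

Distances from F: A:1, B:3, C:2, D:1, E:2, G:2, H:2.
The largest is 3 (to B), so the eccentricity of F is 3.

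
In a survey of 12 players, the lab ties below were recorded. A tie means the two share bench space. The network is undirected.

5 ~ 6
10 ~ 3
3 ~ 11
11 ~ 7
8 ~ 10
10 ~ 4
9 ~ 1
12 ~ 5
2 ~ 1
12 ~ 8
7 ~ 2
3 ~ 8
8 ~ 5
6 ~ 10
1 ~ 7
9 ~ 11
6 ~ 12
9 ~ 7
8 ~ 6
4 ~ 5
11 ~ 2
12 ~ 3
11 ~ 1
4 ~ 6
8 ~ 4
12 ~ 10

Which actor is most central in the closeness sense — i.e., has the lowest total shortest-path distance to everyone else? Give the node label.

3

Farness (sum of distances to all others) for each node — 1:27, 2:28, 3:18, 4:27, 5:27, 6:26, 7:27, 8:20, 9:28, 10:21, 11:20, 12:21.
The smallest farness is 18, for 3, so 3 has the highest closeness.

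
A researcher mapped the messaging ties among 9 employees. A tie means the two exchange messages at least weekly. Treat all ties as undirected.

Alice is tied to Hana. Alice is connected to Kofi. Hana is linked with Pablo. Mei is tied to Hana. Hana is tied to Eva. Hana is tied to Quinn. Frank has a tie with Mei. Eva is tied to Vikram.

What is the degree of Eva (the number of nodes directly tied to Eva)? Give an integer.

2

Eva is directly tied to Hana and Vikram. That is 2 neighbors, so the degree of Eva is 2.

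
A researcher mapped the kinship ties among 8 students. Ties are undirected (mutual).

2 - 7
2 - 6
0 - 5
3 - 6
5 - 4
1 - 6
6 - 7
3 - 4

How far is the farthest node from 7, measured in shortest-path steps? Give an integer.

5

Distances from 7: 0:5, 1:2, 2:1, 3:2, 4:3, 5:4, 6:1.
The largest is 5 (to 0), so the eccentricity of 7 is 5.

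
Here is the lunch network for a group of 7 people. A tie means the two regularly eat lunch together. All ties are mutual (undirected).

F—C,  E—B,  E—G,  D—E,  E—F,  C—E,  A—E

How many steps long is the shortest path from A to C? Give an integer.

2

One shortest route is A – E – C, which uses 2 edges, and A and C are not directly tied, so nothing shorter exists. So d(A,C) = 2.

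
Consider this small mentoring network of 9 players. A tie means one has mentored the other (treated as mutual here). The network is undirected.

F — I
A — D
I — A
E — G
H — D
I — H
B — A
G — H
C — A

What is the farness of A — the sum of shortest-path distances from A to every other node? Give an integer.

15

Distances from A: B:1, C:1, D:1, E:4, F:2, G:3, H:2, I:1.
Sum = 1 + 1 + 1 + 4 + 2 + 3 + 2 + 1 = 15.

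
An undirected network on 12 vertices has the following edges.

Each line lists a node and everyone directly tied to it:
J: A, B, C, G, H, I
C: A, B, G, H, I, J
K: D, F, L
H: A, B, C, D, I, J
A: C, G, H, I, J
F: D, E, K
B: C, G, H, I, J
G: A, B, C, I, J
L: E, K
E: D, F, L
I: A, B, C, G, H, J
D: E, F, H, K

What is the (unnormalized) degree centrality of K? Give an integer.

3

K is directly tied to D, F, and L. That is 3 neighbors, so the degree of K is 3.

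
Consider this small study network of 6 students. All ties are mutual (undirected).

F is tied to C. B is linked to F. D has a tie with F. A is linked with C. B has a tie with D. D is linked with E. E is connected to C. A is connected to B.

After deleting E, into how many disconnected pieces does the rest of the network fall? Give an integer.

1

E's neighbors (C and D) remain reachable from one another through other ties, so the rest of the network stays in one piece.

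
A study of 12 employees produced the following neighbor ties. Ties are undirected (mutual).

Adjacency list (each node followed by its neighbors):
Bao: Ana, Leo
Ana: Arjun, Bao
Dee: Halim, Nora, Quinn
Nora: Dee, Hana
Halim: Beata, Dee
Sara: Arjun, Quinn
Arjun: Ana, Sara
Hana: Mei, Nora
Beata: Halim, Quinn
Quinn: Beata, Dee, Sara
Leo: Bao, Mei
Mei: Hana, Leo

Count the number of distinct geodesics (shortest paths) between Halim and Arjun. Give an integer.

The shortest distance is 4. The length-4 paths are: Halim–Dee–Quinn–Sara–Arjun; Halim–Beata–Quinn–Sara–Arjun.
That gives 2 distinct shortest paths.

2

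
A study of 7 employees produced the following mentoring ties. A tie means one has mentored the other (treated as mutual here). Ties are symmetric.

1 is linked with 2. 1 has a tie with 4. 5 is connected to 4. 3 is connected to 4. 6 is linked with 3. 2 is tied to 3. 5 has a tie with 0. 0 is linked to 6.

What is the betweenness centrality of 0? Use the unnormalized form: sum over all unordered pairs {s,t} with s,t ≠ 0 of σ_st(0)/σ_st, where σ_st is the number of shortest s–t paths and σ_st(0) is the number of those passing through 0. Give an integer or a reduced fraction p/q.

1

Pairs whose geodesics pass through 0 — 5–6: 1.
All other pairs contribute 0.
Summing the contributions gives betweenness(0) = 1.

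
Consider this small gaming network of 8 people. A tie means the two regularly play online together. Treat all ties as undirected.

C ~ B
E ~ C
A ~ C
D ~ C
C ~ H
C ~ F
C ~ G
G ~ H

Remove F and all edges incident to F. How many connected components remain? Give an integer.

F's neighbors (C) remain reachable from one another through other ties, so the rest of the network stays in one piece.

1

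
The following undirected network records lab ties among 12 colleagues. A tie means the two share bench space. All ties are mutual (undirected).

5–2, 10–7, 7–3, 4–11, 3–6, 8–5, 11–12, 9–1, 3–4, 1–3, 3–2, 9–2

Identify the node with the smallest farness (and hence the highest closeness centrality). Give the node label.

3

Farness (sum of distances to all others) for each node — 1:27, 2:23, 3:19, 4:25, 5:31, 6:29, 7:27, 8:41, 9:31, 10:37, 11:33, 12:43.
The smallest farness is 19, for 3, so 3 has the highest closeness.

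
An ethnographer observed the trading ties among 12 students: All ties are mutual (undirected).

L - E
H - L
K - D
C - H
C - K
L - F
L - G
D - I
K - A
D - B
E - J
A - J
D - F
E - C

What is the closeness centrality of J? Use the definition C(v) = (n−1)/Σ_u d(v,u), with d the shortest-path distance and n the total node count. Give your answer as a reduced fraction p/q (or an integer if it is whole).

11/28

Distances from J: A:1, B:4, C:2, D:3, E:1, F:3, G:3, H:3, I:4, K:2, L:2. Sum = 28.
n = 12, so closeness = 11/28.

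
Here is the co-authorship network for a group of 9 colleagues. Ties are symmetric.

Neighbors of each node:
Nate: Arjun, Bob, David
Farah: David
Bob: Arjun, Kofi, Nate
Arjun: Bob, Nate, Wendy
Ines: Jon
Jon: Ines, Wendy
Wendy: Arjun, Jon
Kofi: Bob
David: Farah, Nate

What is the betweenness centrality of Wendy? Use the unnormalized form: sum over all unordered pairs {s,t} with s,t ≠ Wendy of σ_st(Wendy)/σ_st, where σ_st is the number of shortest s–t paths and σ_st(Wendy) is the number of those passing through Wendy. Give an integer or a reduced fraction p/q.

Pairs whose geodesics pass through Wendy — Farah–Ines: 1; Farah–Jon: 1; David–Ines: 1; David–Jon: 1; Nate–Ines: 1; Nate–Jon: 1; Kofi–Ines: 1; Kofi–Jon: 1; Ines–Bob: 1; Ines–Arjun: 1; Jon–Bob: 1; Jon–Arjun: 1.
All other pairs contribute 0.
Summing the contributions gives betweenness(Wendy) = 12.

12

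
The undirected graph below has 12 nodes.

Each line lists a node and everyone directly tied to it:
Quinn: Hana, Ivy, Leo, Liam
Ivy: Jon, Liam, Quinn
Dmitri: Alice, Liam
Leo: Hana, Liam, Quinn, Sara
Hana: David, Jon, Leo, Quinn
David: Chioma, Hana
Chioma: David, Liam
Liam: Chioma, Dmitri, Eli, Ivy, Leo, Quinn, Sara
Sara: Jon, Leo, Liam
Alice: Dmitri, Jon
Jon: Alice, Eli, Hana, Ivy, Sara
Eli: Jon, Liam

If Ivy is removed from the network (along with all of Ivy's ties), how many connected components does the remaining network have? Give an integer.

1

Ivy's neighbors (Jon, Liam, and Quinn) remain reachable from one another through other ties, so the rest of the network stays in one piece.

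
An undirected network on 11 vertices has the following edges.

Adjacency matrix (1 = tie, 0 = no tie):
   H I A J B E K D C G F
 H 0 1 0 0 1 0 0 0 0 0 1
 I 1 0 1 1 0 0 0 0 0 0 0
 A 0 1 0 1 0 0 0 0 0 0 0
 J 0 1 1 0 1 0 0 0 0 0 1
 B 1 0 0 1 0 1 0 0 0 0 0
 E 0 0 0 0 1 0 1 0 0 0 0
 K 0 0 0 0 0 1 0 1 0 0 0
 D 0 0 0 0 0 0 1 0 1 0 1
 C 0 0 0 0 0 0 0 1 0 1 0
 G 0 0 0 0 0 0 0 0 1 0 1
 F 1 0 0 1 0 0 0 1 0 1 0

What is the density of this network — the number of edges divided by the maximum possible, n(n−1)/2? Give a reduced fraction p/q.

3/11

There are 15 edges and 11 nodes, so the maximum possible is C(11,2) = 55.
Density = 15/55 = 3/11.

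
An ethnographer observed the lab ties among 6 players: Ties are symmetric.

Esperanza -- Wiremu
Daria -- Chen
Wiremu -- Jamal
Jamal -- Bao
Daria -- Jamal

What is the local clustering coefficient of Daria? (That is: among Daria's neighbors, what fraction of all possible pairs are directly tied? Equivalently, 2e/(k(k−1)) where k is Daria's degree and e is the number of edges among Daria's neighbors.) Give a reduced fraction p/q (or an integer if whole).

Daria's neighbors: Chen and Jamal (k = 2).
Possible neighbor pairs: C(2,2) = 1. Edges among them: none → e = 0.
Clustering(Daria) = 0/1.

0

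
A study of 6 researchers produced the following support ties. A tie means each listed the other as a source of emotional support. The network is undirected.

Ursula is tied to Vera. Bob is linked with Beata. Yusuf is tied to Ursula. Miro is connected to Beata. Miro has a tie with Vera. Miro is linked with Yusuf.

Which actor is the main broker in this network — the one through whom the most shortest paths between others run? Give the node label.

Unnormalized betweenness of each node: Beata:4, Bob:0, Miro:13/2, Ursula:1/2, Vera:3/2, Yusuf:3/2.
Miro has the largest value, 13/2, making it the main broker — the node through which the most shortest paths run.

Miro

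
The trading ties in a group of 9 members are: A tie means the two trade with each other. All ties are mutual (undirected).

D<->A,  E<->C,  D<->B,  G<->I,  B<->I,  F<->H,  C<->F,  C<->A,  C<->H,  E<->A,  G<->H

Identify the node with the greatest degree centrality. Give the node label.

Degrees — A:3, B:2, C:4, D:2, E:2, F:2, G:2, H:3, I:2.
The maximum is 4, attained only by C.

C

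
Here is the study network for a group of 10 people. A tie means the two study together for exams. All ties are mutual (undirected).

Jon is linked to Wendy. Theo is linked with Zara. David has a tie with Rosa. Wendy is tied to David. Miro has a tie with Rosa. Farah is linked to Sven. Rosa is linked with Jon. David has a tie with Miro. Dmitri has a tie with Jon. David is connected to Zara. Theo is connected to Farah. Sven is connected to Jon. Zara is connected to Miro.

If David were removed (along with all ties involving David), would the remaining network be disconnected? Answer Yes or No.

Even without David, every remaining node can still reach every other (the residual graph is connected), so David is not a cut vertex.

No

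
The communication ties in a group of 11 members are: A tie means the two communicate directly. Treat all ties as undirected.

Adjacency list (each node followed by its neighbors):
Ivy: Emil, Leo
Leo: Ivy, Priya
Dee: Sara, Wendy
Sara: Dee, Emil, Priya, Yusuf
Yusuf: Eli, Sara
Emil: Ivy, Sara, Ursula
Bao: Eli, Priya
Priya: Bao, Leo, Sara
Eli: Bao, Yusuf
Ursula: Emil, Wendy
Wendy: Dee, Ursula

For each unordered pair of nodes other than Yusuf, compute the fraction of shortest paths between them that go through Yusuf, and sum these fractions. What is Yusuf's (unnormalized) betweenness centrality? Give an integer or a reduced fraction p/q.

11/2

Pairs whose geodesics pass through Yusuf — Eli–Ivy: 1/2; Eli–Emil: 1; Eli–Ursula: 1; Eli–Wendy: 1; Eli–Dee: 1; Eli–Sara: 1.
All other pairs contribute 0.
Summing the contributions gives betweenness(Yusuf) = 11/2.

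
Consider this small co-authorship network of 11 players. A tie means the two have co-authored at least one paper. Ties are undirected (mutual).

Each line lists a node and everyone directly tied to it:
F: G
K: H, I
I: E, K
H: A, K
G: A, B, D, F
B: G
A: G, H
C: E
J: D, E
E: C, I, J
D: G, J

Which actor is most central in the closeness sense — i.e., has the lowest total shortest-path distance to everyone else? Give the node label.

G

Farness (sum of distances to all others) for each node — A:25, B:31, C:34, D:23, E:25, F:31, G:22, H:26, I:28, J:24, K:27.
The smallest farness is 22, for G, so G has the highest closeness.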